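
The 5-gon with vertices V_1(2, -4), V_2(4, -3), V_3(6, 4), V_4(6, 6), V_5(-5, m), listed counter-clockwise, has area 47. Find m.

Write out the shoelace sum; only the two edges meeting at V_5 involve m:
2·Area = [(6·m − (-5)·6) + ((-5)·(-4) − 2·m)] + 56
       = 4·m + 106 = 94
⇒ m = -3.

-3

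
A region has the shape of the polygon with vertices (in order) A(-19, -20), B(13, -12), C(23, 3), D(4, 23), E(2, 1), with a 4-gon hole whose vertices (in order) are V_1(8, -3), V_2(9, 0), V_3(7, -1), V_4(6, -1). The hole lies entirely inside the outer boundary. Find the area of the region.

Outer boundary:
A→B: (-19)(-12) − (13)(-20) = 488
B→C: (13)(3) − (23)(-12) = 315
C→D: (23)(23) − (4)(3) = 517
D→E: (4)(1) − (2)(23) = -42
E→A: (2)(-20) − (-19)(1) = -21
Σ = 1257
Area = |Σ|/2 = 628.5.
Hole:
Σ = (27) + (-9) + (-1) + (-10) = 7
Area = |Σ|/2 = 3.5.
Net area = 628.5 − 3.5 = 625.

625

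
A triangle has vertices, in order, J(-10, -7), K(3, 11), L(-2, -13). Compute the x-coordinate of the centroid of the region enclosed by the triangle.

-3

Apply Gauss's area formula. First the cross-terms c_i = x_i·y_{i+1} − x_{i+1}·y_i:
  -89, -17, -116  ⇒  2A = -222, A = -111.
Then Σ (x_i + x_{i+1})·c_i = 1998, so x̄ = 1998 / (6·(-111)) = -3.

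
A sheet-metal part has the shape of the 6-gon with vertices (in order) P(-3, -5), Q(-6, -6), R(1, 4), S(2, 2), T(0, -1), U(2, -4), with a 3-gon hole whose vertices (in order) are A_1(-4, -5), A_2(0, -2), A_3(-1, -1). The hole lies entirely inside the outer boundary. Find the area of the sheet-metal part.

Outer boundary:
Σ = (-12) + (-18) + (-6) + (-2) + (2) + (-22) = -58
Area = |Σ|/2 = 29.
Hole:
Apply the shoelace formula: 2A = Σ (x_i·y_{i+1} − x_{i+1}·y_i), indices taken mod 3.
Cross-terms: 8, -2, 1  ⇒  Σ = 7
Area = |Σ|/2 = 3.5.
Net area = 29 − 3.5 = 25.5.

25.5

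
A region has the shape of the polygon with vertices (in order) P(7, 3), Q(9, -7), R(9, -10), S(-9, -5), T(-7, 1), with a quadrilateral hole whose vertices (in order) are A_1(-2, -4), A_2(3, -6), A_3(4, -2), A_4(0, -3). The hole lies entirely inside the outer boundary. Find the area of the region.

143

Outer boundary:
Apply Gauss's area formula: 2A = Σ (x_i·y_{i+1} − x_{i+1}·y_i), indices taken mod 5.
P→Q: (7)(-7) − (9)(3) = -76
Q→R: (9)(-10) − (9)(-7) = -27
R→S: (9)(-5) − (-9)(-10) = -135
S→T: (-9)(1) − (-7)(-5) = -44
T→P: (-7)(3) − (7)(1) = -28
Σ = -310
Area = |Σ|/2 = 155.
Hole:
Apply the shoelace (surveyor's) formula: 2A = Σ (x_i·y_{i+1} − x_{i+1}·y_i), indices taken mod 4.
Σ = (24) + (18) + (-12) + (-6) = 24
Area = |Σ|/2 = 12.
Net area = 155 − 12 = 143.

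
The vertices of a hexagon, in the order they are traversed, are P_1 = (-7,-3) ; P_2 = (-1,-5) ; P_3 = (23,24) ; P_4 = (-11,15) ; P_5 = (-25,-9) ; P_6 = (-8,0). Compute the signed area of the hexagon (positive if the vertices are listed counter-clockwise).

P_1→P_2: (-7)(-5) − (-1)(-3) = 32
P_2→P_3: (-1)(24) − (23)(-5) = 91
P_3→P_4: (23)(15) − (-11)(24) = 609
P_4→P_5: (-11)(-9) − (-25)(15) = 474
P_5→P_6: (-25)(0) − (-8)(-9) = -72
P_6→P_1: (-8)(-3) − (-7)(0) = 24
Σ = 1158
Signed area = Σ/2 = 579 (positive ⇒ counter-clockwise traversal).

579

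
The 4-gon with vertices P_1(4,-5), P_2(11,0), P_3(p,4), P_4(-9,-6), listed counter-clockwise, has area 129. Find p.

Write out the shoelace sum; only the two edges meeting at P_3 involve p:
2·Area = [(11·4 − p·0) + (p·(-6) − (-9)·4)] + 124
       = -6·p + 204 = 258
⇒ p = -9.

-9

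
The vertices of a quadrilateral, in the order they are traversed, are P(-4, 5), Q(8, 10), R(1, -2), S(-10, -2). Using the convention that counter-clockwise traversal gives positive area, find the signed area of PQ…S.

Apply the shoelace (surveyor's) formula: 2A = Σ (x_i·y_{i+1} − x_{i+1}·y_i), indices taken mod 4.
Σ = (-80) + (-26) + (-22) + (-58) = -186
Signed area = Σ/2 = -93 (negative ⇒ clockwise traversal).

-93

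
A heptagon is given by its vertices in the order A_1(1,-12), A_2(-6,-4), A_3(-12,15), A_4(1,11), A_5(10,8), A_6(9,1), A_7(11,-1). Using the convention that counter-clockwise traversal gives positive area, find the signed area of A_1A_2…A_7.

-338

Apply the surveyor's formula: 2A = Σ (x_i·y_{i+1} − x_{i+1}·y_i), indices taken mod 7.
A_1→A_2: (1)(-4) − (-6)(-12) = -76
A_2→A_3: (-6)(15) − (-12)(-4) = -138
A_3→A_4: (-12)(11) − (1)(15) = -147
A_4→A_5: (1)(8) − (10)(11) = -102
A_5→A_6: (10)(1) − (9)(8) = -62
A_6→A_7: (9)(-1) − (11)(1) = -20
A_7→A_1: (11)(-12) − (1)(-1) = -131
Σ = -676
Signed area = Σ/2 = -338 (negative ⇒ clockwise traversal).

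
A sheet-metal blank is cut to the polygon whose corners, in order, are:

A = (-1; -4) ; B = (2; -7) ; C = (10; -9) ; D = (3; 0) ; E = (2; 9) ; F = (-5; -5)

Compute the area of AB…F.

85.5

Σ = (15) + (52) + (27) + (27) + (35) + (15) = 171
Area = |Σ|/2 = 85.5.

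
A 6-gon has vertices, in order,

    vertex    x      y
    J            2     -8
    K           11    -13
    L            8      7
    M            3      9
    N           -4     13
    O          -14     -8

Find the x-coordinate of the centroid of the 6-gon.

Apply the surveyor's formula. First the cross-terms c_i = x_i·y_{i+1} − x_{i+1}·y_i:
  62, 181, 51, 75, 214, 128  ⇒  2A = 711, A = 355.5.
Then Σ (x_i + x_{i+1})·c_i = -657, so x̄ = -657 / (6·355.5) = -73/237.

-73/237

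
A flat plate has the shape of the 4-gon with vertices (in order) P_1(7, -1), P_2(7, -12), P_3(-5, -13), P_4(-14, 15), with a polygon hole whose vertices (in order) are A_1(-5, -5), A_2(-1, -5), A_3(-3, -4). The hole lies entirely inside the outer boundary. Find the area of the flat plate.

Outer boundary:
Apply the shoelace formula: 2A = Σ (x_i·y_{i+1} − x_{i+1}·y_i), indices taken mod 4.
Σ = (-77) + (-151) + (-257) + (-91) = -576
Area = |Σ|/2 = 288.
Hole:
A_1→A_2: (-5)(-5) − (-1)(-5) = 20
A_2→A_3: (-1)(-4) − (-3)(-5) = -11
A_3→A_1: (-3)(-5) − (-5)(-4) = -5
Σ = 4
Area = |Σ|/2 = 2.
Net area = 288 − 2 = 286.

286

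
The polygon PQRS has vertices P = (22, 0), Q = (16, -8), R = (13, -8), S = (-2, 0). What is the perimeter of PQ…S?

54

|PQ| = √((-6)² + (-8)²) = √100 = 10
|QR| = √((-3)² + (0)²) = √9 = 3
|RS| = √((-15)² + (8)²) = √289 = 17
|SP| = √((24)² + (0)²) = √576 = 24
Perimeter = 10 + 3 + 17 + 24 = 54.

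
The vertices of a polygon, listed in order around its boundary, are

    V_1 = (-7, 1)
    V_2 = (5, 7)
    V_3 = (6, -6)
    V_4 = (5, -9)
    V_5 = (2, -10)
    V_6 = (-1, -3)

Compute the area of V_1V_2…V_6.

Cross-terms: -54, -72, -24, -32, -16, -22  ⇒  Σ = -220
Area = |Σ|/2 = 110.

110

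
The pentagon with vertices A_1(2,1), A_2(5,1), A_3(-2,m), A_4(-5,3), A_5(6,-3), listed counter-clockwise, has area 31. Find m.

6

Write out the shoelace sum; only the two edges meeting at A_3 involve m:
2·Area = [(5·m − (-2)·1) + ((-2)·3 − (-5)·m)] + 6
       = 10·m + 2 = 62
⇒ m = 6.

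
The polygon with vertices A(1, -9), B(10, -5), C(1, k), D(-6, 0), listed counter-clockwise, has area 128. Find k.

7

Write out the shoelace sum; only the two edges meeting at C involve k:
2·Area = [(10·k − 1·(-5)) + (1·0 − (-6)·k)] + 139
       = 16·k + 144 = 256
⇒ k = 7.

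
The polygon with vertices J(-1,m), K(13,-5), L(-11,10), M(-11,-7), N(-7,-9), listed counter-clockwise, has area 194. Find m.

-4

The doubled signed area Σ (x_i y_{i+1} − x_{i+1} y_i) is linear in m.
With m=0 it equals 308; the coefficient of m is -20 (from the two edges through J).
So -20·m + 308 = 2·194 = 388 ⇒ m = -4.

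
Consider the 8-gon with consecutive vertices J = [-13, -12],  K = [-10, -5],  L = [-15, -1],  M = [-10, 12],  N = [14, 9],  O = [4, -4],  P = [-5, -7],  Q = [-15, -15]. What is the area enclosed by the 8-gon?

Apply Gauss's area formula: 2A = Σ (x_i·y_{i+1} − x_{i+1}·y_i), indices taken mod 8.
J→K: (-13)(-5) − (-10)(-12) = -55
K→L: (-10)(-1) − (-15)(-5) = -65
L→M: (-15)(12) − (-10)(-1) = -190
M→N: (-10)(9) − (14)(12) = -258
N→O: (14)(-4) − (4)(9) = -92
O→P: (4)(-7) − (-5)(-4) = -48
P→Q: (-5)(-15) − (-15)(-7) = -30
Q→J: (-15)(-12) − (-13)(-15) = -15
Σ = -753
Area = |Σ|/2 = 376.5.

376.5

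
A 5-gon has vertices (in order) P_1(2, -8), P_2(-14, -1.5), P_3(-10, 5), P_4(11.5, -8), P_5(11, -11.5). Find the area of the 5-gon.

Apply Gauss's area formula: 2A = Σ (x_i·y_{i+1} − x_{i+1}·y_i), indices taken mod 5.
P_1→P_2: (2)(-1.5) − (-14)(-8) = -115
P_2→P_3: (-14)(5) − (-10)(-1.5) = -85
P_3→P_4: (-10)(-8) − (11.5)(5) = 22.5
P_4→P_5: (11.5)(-11.5) − (11)(-8) = -44.25
P_5→P_1: (11)(-8) − (2)(-11.5) = -65
Σ = -286.75
Area = |Σ|/2 = 143.375.

143.375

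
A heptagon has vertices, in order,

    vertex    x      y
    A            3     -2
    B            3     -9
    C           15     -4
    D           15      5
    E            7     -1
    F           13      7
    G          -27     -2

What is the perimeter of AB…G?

|AB| = √((0)² + (-7)²) = √49 = 7
|BC| = √((12)² + (5)²) = √169 = 13
|CD| = √((0)² + (9)²) = √81 = 9
|DE| = √((-8)² + (-6)²) = √100 = 10
|EF| = √((6)² + (8)²) = √100 = 10
|FG| = √((-40)² + (-9)²) = √1681 = 41
|GA| = √((30)² + (0)²) = √900 = 30
Perimeter = 7 + 13 + 9 + 10 + 10 + 41 + 30 = 120.

120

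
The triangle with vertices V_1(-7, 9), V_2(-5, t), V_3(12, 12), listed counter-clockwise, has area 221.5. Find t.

-14

The doubled signed area Σ (x_i y_{i+1} − x_{i+1} y_i) is linear in t.
With t=0 it equals 177; the coefficient of t is -19 (from the two edges through V_2).
So -19·t + 177 = 2·221.5 = 443 ⇒ t = -14.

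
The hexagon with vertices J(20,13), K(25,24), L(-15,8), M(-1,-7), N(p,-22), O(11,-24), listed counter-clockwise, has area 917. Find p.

The doubled signed area Σ (x_i y_{i+1} − x_{i+1} y_i) is linear in p.
With p=0 it equals 1715; the coefficient of p is -17 (from the two edges through N).
So -17·p + 1715 = 2·917 = 1834 ⇒ p = -7.

-7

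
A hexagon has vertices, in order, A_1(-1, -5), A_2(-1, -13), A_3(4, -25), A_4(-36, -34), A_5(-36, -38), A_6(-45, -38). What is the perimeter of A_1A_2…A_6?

130

|A_1A_2| = √((0)² + (-8)²) = √64 = 8
|A_2A_3| = √((5)² + (-12)²) = √169 = 13
|A_3A_4| = √((-40)² + (-9)²) = √1681 = 41
|A_4A_5| = √((0)² + (-4)²) = √16 = 4
|A_5A_6| = √((-9)² + (0)²) = √81 = 9
|A_6A_1| = √((44)² + (33)²) = √3025 = 55
Perimeter = 8 + 13 + 41 + 4 + 9 + 55 = 130.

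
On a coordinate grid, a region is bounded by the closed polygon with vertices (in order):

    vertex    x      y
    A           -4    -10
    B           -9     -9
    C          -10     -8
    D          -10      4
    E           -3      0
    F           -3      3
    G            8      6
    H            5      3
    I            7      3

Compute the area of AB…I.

150.5

Cross-terms: -54, -18, -120, 12, -9, -42, -6, -6, -58  ⇒  Σ = -301
Area = |Σ|/2 = 150.5.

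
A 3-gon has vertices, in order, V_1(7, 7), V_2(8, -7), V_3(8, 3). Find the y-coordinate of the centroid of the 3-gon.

1

Apply the shoelace (surveyor's) formula. First the cross-terms c_i = x_i·y_{i+1} − x_{i+1}·y_i:
  -105, 80, 35  ⇒  2A = 10, A = 5.
Then Σ (y_i + y_{i+1})·c_i = 30, so ȳ = 30 / (6·5) = 1.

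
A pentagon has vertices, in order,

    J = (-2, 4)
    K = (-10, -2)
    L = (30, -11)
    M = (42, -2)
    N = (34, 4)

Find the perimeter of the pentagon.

112

|JK| = √((-8)² + (-6)²) = √100 = 10
|KL| = √((40)² + (-9)²) = √1681 = 41
|LM| = √((12)² + (9)²) = √225 = 15
|MN| = √((-8)² + (6)²) = √100 = 10
|NJ| = √((-36)² + (0)²) = √1296 = 36
Perimeter = 10 + 41 + 15 + 10 + 36 = 112.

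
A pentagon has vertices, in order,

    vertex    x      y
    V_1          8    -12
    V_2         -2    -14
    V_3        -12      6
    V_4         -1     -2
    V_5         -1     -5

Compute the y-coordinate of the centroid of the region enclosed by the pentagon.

-127/21

Apply the surveyor's formula. First the cross-terms c_i = x_i·y_{i+1} − x_{i+1}·y_i:
  -136, -180, 30, 3, 52  ⇒  2A = -231, A = -115.5.
Then Σ (y_i + y_{i+1})·c_i = 4191, so ȳ = 4191 / (6·(-115.5)) = -127/21.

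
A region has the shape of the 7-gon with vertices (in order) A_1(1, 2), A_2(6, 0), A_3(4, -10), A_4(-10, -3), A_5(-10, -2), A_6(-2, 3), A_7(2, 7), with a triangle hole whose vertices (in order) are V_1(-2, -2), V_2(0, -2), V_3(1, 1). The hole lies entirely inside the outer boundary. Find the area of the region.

Outer boundary:
Apply Gauss's area formula: 2A = Σ (x_i·y_{i+1} − x_{i+1}·y_i), indices taken mod 7.
Cross-terms: -12, -60, -112, -10, -34, -20, -3  ⇒  Σ = -251
Area = |Σ|/2 = 125.5.
Hole:
Σ = (4) + (2) + (0) = 6
Area = |Σ|/2 = 3.
Net area = 125.5 − 3 = 122.5.

122.5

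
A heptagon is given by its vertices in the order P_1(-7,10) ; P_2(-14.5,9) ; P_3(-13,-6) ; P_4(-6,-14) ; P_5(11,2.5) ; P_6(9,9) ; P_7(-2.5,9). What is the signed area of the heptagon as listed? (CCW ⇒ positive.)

Σ = (82) + (204) + (146) + (139) + (76.5) + (103.5) + (38) = 789
Signed area = Σ/2 = 394.5 (positive ⇒ counter-clockwise traversal).

394.5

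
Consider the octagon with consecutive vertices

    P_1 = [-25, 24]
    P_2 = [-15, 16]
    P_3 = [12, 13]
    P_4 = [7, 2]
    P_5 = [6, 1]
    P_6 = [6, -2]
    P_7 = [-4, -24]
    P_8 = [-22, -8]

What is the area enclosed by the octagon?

946.5

Cross-terms: -40, -387, -67, -5, -18, -152, -496, -728  ⇒  Σ = -1893
Area = |Σ|/2 = 946.5.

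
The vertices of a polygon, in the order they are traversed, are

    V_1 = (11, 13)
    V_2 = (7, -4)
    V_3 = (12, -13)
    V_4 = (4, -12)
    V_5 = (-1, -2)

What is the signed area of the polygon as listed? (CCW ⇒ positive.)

Σ = (-135) + (-43) + (-92) + (-20) + (9) = -281
Signed area = Σ/2 = -140.5 (negative ⇒ clockwise traversal).

-140.5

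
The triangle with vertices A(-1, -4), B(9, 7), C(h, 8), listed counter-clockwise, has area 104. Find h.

The doubled signed area Σ (x_i y_{i+1} − x_{i+1} y_i) is linear in h.
With h=0 it equals 109; the coefficient of h is -11 (from the two edges through C).
So -11·h + 109 = 2·104 = 208 ⇒ h = -9.

-9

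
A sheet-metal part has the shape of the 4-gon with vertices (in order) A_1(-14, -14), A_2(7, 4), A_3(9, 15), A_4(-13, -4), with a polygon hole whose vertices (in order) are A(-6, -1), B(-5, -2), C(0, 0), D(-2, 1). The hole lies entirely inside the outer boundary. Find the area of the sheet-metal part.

Outer boundary:
Apply Gauss's area formula: 2A = Σ (x_i·y_{i+1} − x_{i+1}·y_i), indices taken mod 4.
Σ = (42) + (69) + (159) + (126) = 396
Area = |Σ|/2 = 198.
Hole:
A→B: (-6)(-2) − (-5)(-1) = 7
B→C: (-5)(0) − (0)(-2) = 0
C→D: (0)(1) − (-2)(0) = 0
D→A: (-2)(-1) − (-6)(1) = 8
Σ = 15
Area = |Σ|/2 = 7.5.
Net area = 198 − 7.5 = 190.5.

190.5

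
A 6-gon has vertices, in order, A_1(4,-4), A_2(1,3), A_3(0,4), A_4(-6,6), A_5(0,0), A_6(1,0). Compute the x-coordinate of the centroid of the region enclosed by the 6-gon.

Apply the surveyor's formula. First the cross-terms c_i = x_i·y_{i+1} − x_{i+1}·y_i:
  16, 4, 24, 0, 0, -4  ⇒  2A = 40, A = 20.
Then Σ (x_i + x_{i+1})·c_i = -80, so x̄ = -80 / (6·20) = -2/3.

-2/3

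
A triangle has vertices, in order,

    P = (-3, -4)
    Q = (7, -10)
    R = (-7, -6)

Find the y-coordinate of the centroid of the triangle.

Apply the shoelace formula. First the cross-terms c_i = x_i·y_{i+1} − x_{i+1}·y_i:
  58, -112, 10  ⇒  2A = -44, A = -22.
Then Σ (y_i + y_{i+1})·c_i = 880, so ȳ = 880 / (6·(-22)) = -20/3.

-20/3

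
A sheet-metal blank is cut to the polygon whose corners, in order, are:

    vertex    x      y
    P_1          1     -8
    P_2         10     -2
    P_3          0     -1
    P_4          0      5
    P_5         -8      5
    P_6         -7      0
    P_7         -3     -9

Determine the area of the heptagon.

Cross-terms: 78, -10, 0, 40, 35, 63, 33  ⇒  Σ = 239
Area = |Σ|/2 = 119.5.

119.5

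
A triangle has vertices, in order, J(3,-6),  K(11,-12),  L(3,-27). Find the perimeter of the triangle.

48

|JK| = √((8)² + (-6)²) = √100 = 10
|KL| = √((-8)² + (-15)²) = √289 = 17
|LJ| = √((0)² + (21)²) = √441 = 21
Perimeter = 10 + 17 + 21 = 48.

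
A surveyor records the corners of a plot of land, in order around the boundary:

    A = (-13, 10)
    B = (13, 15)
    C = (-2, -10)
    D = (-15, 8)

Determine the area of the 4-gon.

318.5

Apply the shoelace formula: 2A = Σ (x_i·y_{i+1} − x_{i+1}·y_i), indices taken mod 4.
Cross-terms: -325, -100, -166, -46  ⇒  Σ = -637
Area = |Σ|/2 = 318.5.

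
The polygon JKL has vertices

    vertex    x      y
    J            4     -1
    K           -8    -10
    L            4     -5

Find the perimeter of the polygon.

|JK| = √((-12)² + (-9)²) = √225 = 15
|KL| = √((12)² + (5)²) = √169 = 13
|LJ| = √((0)² + (4)²) = √16 = 4
Perimeter = 15 + 13 + 4 = 32.

32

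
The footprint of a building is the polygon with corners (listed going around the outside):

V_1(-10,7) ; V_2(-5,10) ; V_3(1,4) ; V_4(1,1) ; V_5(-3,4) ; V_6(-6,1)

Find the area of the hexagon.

Apply the surveyor's formula: 2A = Σ (x_i·y_{i+1} − x_{i+1}·y_i), indices taken mod 6.
Cross-terms: -65, -30, -3, 7, 21, -32  ⇒  Σ = -102
Area = |Σ|/2 = 51.

51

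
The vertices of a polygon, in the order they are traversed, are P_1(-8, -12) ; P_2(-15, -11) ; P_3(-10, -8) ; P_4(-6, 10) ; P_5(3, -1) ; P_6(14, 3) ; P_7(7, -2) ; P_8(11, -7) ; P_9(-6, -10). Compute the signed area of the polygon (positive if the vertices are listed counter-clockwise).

-233.5

Apply the shoelace formula: 2A = Σ (x_i·y_{i+1} − x_{i+1}·y_i), indices taken mod 9.
P_1→P_2: (-8)(-11) − (-15)(-12) = -92
P_2→P_3: (-15)(-8) − (-10)(-11) = 10
P_3→P_4: (-10)(10) − (-6)(-8) = -148
P_4→P_5: (-6)(-1) − (3)(10) = -24
P_5→P_6: (3)(3) − (14)(-1) = 23
P_6→P_7: (14)(-2) − (7)(3) = -49
P_7→P_8: (7)(-7) − (11)(-2) = -27
P_8→P_9: (11)(-10) − (-6)(-7) = -152
P_9→P_1: (-6)(-12) − (-8)(-10) = -8
Σ = -467
Signed area = Σ/2 = -233.5 (negative ⇒ clockwise traversal).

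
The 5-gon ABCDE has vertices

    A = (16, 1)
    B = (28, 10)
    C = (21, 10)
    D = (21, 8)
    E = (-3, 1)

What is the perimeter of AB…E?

|AB| = √((12)² + (9)²) = √225 = 15
|BC| = √((-7)² + (0)²) = √49 = 7
|CD| = √((0)² + (-2)²) = √4 = 2
|DE| = √((-24)² + (-7)²) = √625 = 25
|EA| = √((19)² + (0)²) = √361 = 19
Perimeter = 15 + 7 + 2 + 25 + 19 = 68.

68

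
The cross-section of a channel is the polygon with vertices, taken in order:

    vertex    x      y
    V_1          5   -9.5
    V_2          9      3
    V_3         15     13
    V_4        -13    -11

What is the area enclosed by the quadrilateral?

Σ = (100.5) + (72) + (4) + (178.5) = 355
Area = |Σ|/2 = 177.5.

177.5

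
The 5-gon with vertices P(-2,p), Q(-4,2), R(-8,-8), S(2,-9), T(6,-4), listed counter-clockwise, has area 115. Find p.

6

The doubled signed area Σ (x_i y_{i+1} − x_{i+1} y_i) is linear in p.
With p=0 it equals 170; the coefficient of p is 10 (from the two edges through P).
So 10·p + 170 = 2·115 = 230 ⇒ p = 6.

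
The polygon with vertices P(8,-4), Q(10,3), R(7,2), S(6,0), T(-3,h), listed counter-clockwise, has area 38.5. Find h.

The doubled signed area Σ (x_i y_{i+1} − x_{i+1} y_i) is linear in h.
With h=0 it equals 63; the coefficient of h is -2 (from the two edges through T).
So -2·h + 63 = 2·38.5 = 77 ⇒ h = -7.

-7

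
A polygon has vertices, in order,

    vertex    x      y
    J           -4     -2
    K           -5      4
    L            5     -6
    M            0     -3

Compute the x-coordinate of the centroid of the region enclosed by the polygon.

Apply the shoelace (surveyor's) formula. First the cross-terms c_i = x_i·y_{i+1} − x_{i+1}·y_i:
  -26, 10, -15, -12  ⇒  2A = -43, A = -21.5.
Then Σ (x_i + x_{i+1})·c_i = 207, so x̄ = 207 / (6·(-21.5)) = -69/43.

-69/43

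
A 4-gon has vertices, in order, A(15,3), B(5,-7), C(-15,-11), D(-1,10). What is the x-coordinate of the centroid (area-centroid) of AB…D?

Apply the shoelace (surveyor's) formula. First the cross-terms c_i = x_i·y_{i+1} − x_{i+1}·y_i:
  -120, -160, -161, -153  ⇒  2A = -594, A = -297.
Then Σ (x_i + x_{i+1})·c_i = -366, so x̄ = -366 / (6·(-297)) = 61/297.

61/297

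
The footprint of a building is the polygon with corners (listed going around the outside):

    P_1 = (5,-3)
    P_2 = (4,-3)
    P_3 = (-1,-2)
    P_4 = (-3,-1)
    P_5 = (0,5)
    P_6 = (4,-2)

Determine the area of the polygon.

28

Apply the surveyor's formula: 2A = Σ (x_i·y_{i+1} − x_{i+1}·y_i), indices taken mod 6.
Σ = (-3) + (-11) + (-5) + (-15) + (-20) + (-2) = -56
Area = |Σ|/2 = 28.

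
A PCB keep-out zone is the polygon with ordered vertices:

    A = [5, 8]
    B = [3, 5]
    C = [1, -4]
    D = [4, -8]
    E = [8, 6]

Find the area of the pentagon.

57

Apply Gauss's area formula: 2A = Σ (x_i·y_{i+1} − x_{i+1}·y_i), indices taken mod 5.
Σ = (1) + (-17) + (8) + (88) + (34) = 114
Area = |Σ|/2 = 57.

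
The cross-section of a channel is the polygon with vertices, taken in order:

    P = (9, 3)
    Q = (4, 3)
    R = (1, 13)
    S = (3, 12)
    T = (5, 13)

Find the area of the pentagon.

43

Apply the shoelace formula: 2A = Σ (x_i·y_{i+1} − x_{i+1}·y_i), indices taken mod 5.
Cross-terms: 15, 49, -27, -21, -102  ⇒  Σ = -86
Area = |Σ|/2 = 43.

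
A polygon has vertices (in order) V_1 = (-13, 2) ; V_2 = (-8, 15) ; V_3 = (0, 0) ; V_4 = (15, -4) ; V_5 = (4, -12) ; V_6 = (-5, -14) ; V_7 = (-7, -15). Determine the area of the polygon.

Apply Gauss's area formula: 2A = Σ (x_i·y_{i+1} − x_{i+1}·y_i), indices taken mod 7.
V_1→V_2: (-13)(15) − (-8)(2) = -179
V_2→V_3: (-8)(0) − (0)(15) = 0
V_3→V_4: (0)(-4) − (15)(0) = 0
V_4→V_5: (15)(-12) − (4)(-4) = -164
V_5→V_6: (4)(-14) − (-5)(-12) = -116
V_6→V_7: (-5)(-15) − (-7)(-14) = -23
V_7→V_1: (-7)(2) − (-13)(-15) = -209
Σ = -691
Area = |Σ|/2 = 345.5.

345.5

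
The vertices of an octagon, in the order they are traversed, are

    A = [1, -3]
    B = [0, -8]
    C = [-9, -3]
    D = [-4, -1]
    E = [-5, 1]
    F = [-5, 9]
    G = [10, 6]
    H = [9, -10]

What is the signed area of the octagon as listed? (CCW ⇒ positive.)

Cross-terms: -8, -72, -3, -9, -40, -120, -154, -17  ⇒  Σ = -423
Signed area = Σ/2 = -211.5 (negative ⇒ clockwise traversal).

-211.5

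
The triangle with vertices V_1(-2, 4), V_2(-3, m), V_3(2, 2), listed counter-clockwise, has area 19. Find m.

-5

Write out the shoelace sum; only the two edges meeting at V_2 involve m:
2·Area = [((-2)·m − (-3)·4) + ((-3)·2 − 2·m)] + 12
       = -4·m + 18 = 38
⇒ m = -5.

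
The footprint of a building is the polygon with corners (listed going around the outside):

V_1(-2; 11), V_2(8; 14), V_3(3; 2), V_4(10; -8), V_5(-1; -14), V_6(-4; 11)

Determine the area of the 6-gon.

211.5

Apply the shoelace (surveyor's) formula: 2A = Σ (x_i·y_{i+1} − x_{i+1}·y_i), indices taken mod 6.
Σ = (-116) + (-26) + (-44) + (-148) + (-67) + (-22) = -423
Area = |Σ|/2 = 211.5.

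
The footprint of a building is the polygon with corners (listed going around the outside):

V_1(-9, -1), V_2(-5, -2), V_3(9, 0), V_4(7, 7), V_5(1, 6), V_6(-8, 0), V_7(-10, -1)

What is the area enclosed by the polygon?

93

Cross-terms: 13, 18, 63, 35, 48, 8, 1  ⇒  Σ = 186
Area = |Σ|/2 = 93.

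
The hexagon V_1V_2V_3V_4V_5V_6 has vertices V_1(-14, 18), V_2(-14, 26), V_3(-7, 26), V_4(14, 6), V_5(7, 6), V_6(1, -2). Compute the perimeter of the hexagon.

86

|V_1V_2| = √((0)² + (8)²) = √64 = 8
|V_2V_3| = √((7)² + (0)²) = √49 = 7
|V_3V_4| = √((21)² + (-20)²) = √841 = 29
|V_4V_5| = √((-7)² + (0)²) = √49 = 7
|V_5V_6| = √((-6)² + (-8)²) = √100 = 10
|V_6V_1| = √((-15)² + (20)²) = √625 = 25
Perimeter = 8 + 7 + 29 + 7 + 10 + 25 = 86.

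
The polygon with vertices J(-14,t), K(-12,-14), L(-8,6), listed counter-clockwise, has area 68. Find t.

Write out the shoelace sum; only the two edges meeting at J involve t:
2·Area = [((-8)·t − (-14)·6) + ((-14)·(-14) − (-12)·t)] + -184
       = 4·t + 96 = 136
⇒ t = 10.

10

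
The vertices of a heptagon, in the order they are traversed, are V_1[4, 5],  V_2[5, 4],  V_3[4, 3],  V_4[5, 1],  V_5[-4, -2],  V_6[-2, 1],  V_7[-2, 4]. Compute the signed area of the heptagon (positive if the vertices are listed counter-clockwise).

-33.5

Apply the surveyor's formula: 2A = Σ (x_i·y_{i+1} − x_{i+1}·y_i), indices taken mod 7.
Σ = (-9) + (-1) + (-11) + (-6) + (-8) + (-6) + (-26) = -67
Signed area = Σ/2 = -33.5 (negative ⇒ clockwise traversal).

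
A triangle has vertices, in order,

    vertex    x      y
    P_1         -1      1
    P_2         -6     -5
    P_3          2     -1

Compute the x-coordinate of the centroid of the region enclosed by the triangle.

Apply the surveyor's formula. First the cross-terms c_i = x_i·y_{i+1} − x_{i+1}·y_i:
  11, 16, 1  ⇒  2A = 28, A = 14.
Then Σ (x_i + x_{i+1})·c_i = -140, so x̄ = -140 / (6·14) = -5/3.

-5/3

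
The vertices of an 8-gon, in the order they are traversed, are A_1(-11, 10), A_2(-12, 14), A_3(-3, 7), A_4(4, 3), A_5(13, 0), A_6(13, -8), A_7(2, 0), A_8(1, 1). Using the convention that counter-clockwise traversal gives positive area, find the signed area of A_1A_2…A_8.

-108.5

Apply the shoelace (surveyor's) formula: 2A = Σ (x_i·y_{i+1} − x_{i+1}·y_i), indices taken mod 8.
Σ = (-34) + (-42) + (-37) + (-39) + (-104) + (16) + (2) + (21) = -217
Signed area = Σ/2 = -108.5 (negative ⇒ clockwise traversal).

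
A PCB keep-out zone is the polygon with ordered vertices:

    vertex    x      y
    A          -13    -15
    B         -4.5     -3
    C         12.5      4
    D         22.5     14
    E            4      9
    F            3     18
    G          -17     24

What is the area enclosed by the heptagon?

606.25

Apply Gauss's area formula: 2A = Σ (x_i·y_{i+1} − x_{i+1}·y_i), indices taken mod 7.
Σ = (-28.5) + (19.5) + (85) + (146.5) + (45) + (378) + (567) = 1212.5
Area = |Σ|/2 = 606.25.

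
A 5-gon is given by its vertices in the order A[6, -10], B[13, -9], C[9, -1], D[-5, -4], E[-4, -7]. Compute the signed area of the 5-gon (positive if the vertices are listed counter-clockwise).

Apply Gauss's area formula: 2A = Σ (x_i·y_{i+1} − x_{i+1}·y_i), indices taken mod 5.
Σ = (76) + (68) + (-41) + (19) + (82) = 204
Signed area = Σ/2 = 102 (positive ⇒ counter-clockwise traversal).

102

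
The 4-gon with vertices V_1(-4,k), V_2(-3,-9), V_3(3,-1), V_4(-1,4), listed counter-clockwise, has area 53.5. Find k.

7

The doubled signed area Σ (x_i y_{i+1} − x_{i+1} y_i) is linear in k.
With k=0 it equals 93; the coefficient of k is 2 (from the two edges through V_1).
So 2·k + 93 = 2·53.5 = 107 ⇒ k = 7.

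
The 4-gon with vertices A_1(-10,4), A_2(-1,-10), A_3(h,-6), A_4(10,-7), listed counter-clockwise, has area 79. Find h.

The doubled signed area Σ (x_i y_{i+1} − x_{i+1} y_i) is linear in h.
With h=0 it equals 140; the coefficient of h is 3 (from the two edges through A_3).
So 3·h + 140 = 2·79 = 158 ⇒ h = 6.

6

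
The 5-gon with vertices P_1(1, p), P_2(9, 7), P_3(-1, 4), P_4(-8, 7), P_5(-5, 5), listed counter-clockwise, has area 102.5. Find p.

The doubled signed area Σ (x_i y_{i+1} − x_{i+1} y_i) is linear in p.
With p=0 it equals 65; the coefficient of p is -14 (from the two edges through P_1).
So -14·p + 65 = 2·102.5 = 205 ⇒ p = -10.

-10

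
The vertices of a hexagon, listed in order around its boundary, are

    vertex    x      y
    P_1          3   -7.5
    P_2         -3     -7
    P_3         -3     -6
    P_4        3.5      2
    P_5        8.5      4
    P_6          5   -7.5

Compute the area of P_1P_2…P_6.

66.625

Apply the shoelace formula: 2A = Σ (x_i·y_{i+1} − x_{i+1}·y_i), indices taken mod 6.
Cross-terms: -43.5, -3, 15, -3, -83.75, -15  ⇒  Σ = -133.25
Area = |Σ|/2 = 66.625.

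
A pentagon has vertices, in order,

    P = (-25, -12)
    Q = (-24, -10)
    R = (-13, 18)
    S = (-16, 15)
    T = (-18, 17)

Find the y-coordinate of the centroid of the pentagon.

425/66

Apply the shoelace formula. First the cross-terms c_i = x_i·y_{i+1} − x_{i+1}·y_i:
  -38, -562, 93, -2, 641  ⇒  2A = 132, A = 66.
Then Σ (y_i + y_{i+1})·c_i = 2550, so ȳ = 2550 / (6·66) = 425/66.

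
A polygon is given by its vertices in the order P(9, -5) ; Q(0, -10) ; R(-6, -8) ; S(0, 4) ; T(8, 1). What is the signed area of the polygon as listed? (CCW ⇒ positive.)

-127.5

Σ = (-90) + (-60) + (-24) + (-32) + (-49) = -255
Signed area = Σ/2 = -127.5 (negative ⇒ clockwise traversal).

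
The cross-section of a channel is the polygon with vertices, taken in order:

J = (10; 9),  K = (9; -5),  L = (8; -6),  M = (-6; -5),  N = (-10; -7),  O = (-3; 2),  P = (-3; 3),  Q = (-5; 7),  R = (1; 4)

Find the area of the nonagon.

Apply Gauss's area formula: 2A = Σ (x_i·y_{i+1} − x_{i+1}·y_i), indices taken mod 9.
Σ = (-131) + (-14) + (-76) + (-8) + (-41) + (-3) + (-6) + (-27) + (-31) = -337
Area = |Σ|/2 = 168.5.

168.5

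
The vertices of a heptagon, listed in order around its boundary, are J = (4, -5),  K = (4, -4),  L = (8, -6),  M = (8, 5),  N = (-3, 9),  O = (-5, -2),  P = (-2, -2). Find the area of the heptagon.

131

Apply the shoelace formula: 2A = Σ (x_i·y_{i+1} − x_{i+1}·y_i), indices taken mod 7.
Σ = (4) + (8) + (88) + (87) + (51) + (6) + (18) = 262
Area = |Σ|/2 = 131.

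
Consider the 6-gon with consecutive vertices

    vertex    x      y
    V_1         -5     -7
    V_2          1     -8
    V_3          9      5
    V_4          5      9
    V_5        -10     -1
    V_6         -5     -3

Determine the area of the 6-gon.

155

Cross-terms: 47, 77, 56, 85, 25, 20  ⇒  Σ = 310
Area = |Σ|/2 = 155.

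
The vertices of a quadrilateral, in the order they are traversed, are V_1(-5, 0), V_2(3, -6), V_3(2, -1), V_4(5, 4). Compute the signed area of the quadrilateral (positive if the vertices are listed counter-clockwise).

36

Apply the surveyor's formula: 2A = Σ (x_i·y_{i+1} − x_{i+1}·y_i), indices taken mod 4.
V_1→V_2: (-5)(-6) − (3)(0) = 30
V_2→V_3: (3)(-1) − (2)(-6) = 9
V_3→V_4: (2)(4) − (5)(-1) = 13
V_4→V_1: (5)(0) − (-5)(4) = 20
Σ = 72
Signed area = Σ/2 = 36 (positive ⇒ counter-clockwise traversal).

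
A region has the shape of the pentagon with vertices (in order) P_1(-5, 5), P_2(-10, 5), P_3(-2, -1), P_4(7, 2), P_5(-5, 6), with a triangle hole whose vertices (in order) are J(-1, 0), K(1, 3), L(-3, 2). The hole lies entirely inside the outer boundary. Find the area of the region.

Outer boundary:
P_1→P_2: (-5)(5) − (-10)(5) = 25
P_2→P_3: (-10)(-1) − (-2)(5) = 20
P_3→P_4: (-2)(2) − (7)(-1) = 3
P_4→P_5: (7)(6) − (-5)(2) = 52
P_5→P_1: (-5)(5) − (-5)(6) = 5
Σ = 105
Area = |Σ|/2 = 52.5.
Hole:
Apply the shoelace formula: 2A = Σ (x_i·y_{i+1} − x_{i+1}·y_i), indices taken mod 3.
Σ = (-3) + (11) + (2) = 10
Area = |Σ|/2 = 5.
Net area = 52.5 − 5 = 47.5.

47.5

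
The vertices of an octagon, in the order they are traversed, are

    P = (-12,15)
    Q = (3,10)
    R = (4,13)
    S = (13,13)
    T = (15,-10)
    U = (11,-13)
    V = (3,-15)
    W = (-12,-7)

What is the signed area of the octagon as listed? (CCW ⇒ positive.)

-642

Apply the shoelace (surveyor's) formula: 2A = Σ (x_i·y_{i+1} − x_{i+1}·y_i), indices taken mod 8.
Σ = (-165) + (-1) + (-117) + (-325) + (-85) + (-126) + (-201) + (-264) = -1284
Signed area = Σ/2 = -642 (negative ⇒ clockwise traversal).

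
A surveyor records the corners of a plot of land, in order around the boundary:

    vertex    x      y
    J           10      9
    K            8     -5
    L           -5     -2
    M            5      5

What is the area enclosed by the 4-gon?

Σ = (-122) + (-41) + (-15) + (-5) = -183
Area = |Σ|/2 = 91.5.

91.5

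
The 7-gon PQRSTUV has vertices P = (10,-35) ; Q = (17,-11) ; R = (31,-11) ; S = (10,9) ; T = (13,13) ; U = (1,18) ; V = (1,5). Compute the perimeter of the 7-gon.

|PQ| = √((7)² + (24)²) = √625 = 25
|QR| = √((14)² + (0)²) = √196 = 14
|RS| = √((-21)² + (20)²) = √841 = 29
|ST| = √((3)² + (4)²) = √25 = 5
|TU| = √((-12)² + (5)²) = √169 = 13
|UV| = √((0)² + (-13)²) = √169 = 13
|VP| = √((9)² + (-40)²) = √1681 = 41
Perimeter = 25 + 14 + 29 + 5 + 13 + 13 + 41 = 140.

140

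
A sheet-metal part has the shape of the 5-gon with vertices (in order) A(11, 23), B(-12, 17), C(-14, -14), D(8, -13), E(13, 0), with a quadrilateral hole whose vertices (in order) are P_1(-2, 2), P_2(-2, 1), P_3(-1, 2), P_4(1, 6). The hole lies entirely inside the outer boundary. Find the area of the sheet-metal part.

Outer boundary:
Apply the surveyor's formula: 2A = Σ (x_i·y_{i+1} − x_{i+1}·y_i), indices taken mod 5.
Cross-terms: 463, 406, 294, 169, 299  ⇒  Σ = 1631
Area = |Σ|/2 = 815.5.
Hole:
P_1→P_2: (-2)(1) − (-2)(2) = 2
P_2→P_3: (-2)(2) − (-1)(1) = -3
P_3→P_4: (-1)(6) − (1)(2) = -8
P_4→P_1: (1)(2) − (-2)(6) = 14
Σ = 5
Area = |Σ|/2 = 2.5.
Net area = 815.5 − 2.5 = 813.

813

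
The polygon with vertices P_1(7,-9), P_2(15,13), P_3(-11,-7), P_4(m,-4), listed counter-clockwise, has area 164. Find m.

4

Write out the shoelace sum; only the two edges meeting at P_4 involve m:
2·Area = [((-11)·(-4) − m·(-7)) + (m·(-9) − 7·(-4))] + 264
       = -2·m + 336 = 328
⇒ m = 4.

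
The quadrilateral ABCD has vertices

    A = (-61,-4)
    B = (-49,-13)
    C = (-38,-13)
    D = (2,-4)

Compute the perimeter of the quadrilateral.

130

|AB| = √((12)² + (-9)²) = √225 = 15
|BC| = √((11)² + (0)²) = √121 = 11
|CD| = √((40)² + (9)²) = √1681 = 41
|DA| = √((-63)² + (0)²) = √3969 = 63
Perimeter = 15 + 11 + 41 + 63 = 130.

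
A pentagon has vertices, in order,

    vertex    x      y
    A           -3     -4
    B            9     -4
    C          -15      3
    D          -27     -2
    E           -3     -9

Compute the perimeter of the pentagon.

|AB| = √((12)² + (0)²) = √144 = 12
|BC| = √((-24)² + (7)²) = √625 = 25
|CD| = √((-12)² + (-5)²) = √169 = 13
|DE| = √((24)² + (-7)²) = √625 = 25
|EA| = √((0)² + (5)²) = √25 = 5
Perimeter = 12 + 25 + 13 + 25 + 5 = 80.

80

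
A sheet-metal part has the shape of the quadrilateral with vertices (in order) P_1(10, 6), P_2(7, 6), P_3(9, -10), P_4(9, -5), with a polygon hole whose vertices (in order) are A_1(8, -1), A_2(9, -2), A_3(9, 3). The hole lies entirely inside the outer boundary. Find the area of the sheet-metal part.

19

Outer boundary:
P_1→P_2: (10)(6) − (7)(6) = 18
P_2→P_3: (7)(-10) − (9)(6) = -124
P_3→P_4: (9)(-5) − (9)(-10) = 45
P_4→P_1: (9)(6) − (10)(-5) = 104
Σ = 43
Area = |Σ|/2 = 21.5.
Hole:
Apply the shoelace formula: 2A = Σ (x_i·y_{i+1} − x_{i+1}·y_i), indices taken mod 3.
Cross-terms: -7, 45, -33  ⇒  Σ = 5
Area = |Σ|/2 = 2.5.
Net area = 21.5 − 2.5 = 19.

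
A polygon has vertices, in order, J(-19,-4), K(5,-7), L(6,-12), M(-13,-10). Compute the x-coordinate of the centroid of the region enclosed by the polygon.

-1196/219

Apply Gauss's area formula. First the cross-terms c_i = x_i·y_{i+1} − x_{i+1}·y_i:
  153, -18, -216, -138  ⇒  2A = -219, A = -109.5.
Then Σ (x_i + x_{i+1})·c_i = 3588, so x̄ = 3588 / (6·(-109.5)) = -1196/219.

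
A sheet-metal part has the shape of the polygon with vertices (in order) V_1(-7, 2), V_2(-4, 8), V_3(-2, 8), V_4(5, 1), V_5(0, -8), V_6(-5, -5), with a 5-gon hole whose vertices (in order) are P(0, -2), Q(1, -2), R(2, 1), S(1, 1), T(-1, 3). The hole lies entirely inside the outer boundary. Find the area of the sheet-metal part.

108.5

Outer boundary:
Apply the shoelace formula: 2A = Σ (x_i·y_{i+1} − x_{i+1}·y_i), indices taken mod 6.
Σ = (-48) + (-16) + (-42) + (-40) + (-40) + (-45) = -231
Area = |Σ|/2 = 115.5.
Hole:
Apply the shoelace formula: 2A = Σ (x_i·y_{i+1} − x_{i+1}·y_i), indices taken mod 5.
Σ = (2) + (5) + (1) + (4) + (2) = 14
Area = |Σ|/2 = 7.
Net area = 115.5 − 7 = 108.5.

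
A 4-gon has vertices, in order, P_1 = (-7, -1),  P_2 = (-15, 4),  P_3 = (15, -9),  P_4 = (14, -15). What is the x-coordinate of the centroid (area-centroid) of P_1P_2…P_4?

Apply Gauss's area formula. First the cross-terms c_i = x_i·y_{i+1} − x_{i+1}·y_i:
  -43, 75, -99, -119  ⇒  2A = -186, A = -93.
Then Σ (x_i + x_{i+1})·c_i = -2758, so x̄ = -2758 / (6·(-93)) = 1379/279.

1379/279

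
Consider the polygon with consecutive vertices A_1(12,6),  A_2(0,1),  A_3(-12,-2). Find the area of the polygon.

12

Apply Gauss's area formula: 2A = Σ (x_i·y_{i+1} − x_{i+1}·y_i), indices taken mod 3.
Σ = (12) + (12) + (-48) = -24
Area = |Σ|/2 = 12.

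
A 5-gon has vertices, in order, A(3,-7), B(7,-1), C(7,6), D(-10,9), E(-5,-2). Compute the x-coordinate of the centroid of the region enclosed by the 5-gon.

Apply Gauss's area formula. First the cross-terms c_i = x_i·y_{i+1} − x_{i+1}·y_i:
  46, 49, 123, 65, 41  ⇒  2A = 324, A = 162.
Then Σ (x_i + x_{i+1})·c_i = -280, so x̄ = -280 / (6·162) = -70/243.

-70/243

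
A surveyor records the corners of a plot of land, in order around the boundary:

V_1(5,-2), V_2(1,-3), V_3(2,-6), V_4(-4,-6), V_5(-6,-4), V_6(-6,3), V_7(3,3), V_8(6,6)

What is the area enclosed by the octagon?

90

Σ = (-13) + (0) + (-36) + (-20) + (-42) + (-27) + (0) + (-42) = -180
Area = |Σ|/2 = 90.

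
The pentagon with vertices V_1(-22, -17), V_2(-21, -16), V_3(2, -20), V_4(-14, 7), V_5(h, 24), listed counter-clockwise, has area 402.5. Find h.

Write out the shoelace sum; only the two edges meeting at V_5 involve h:
2·Area = [((-14)·24 − h·7) + (h·(-17) − (-22)·24)] + 181
       = -24·h + 373 = 805
⇒ h = -18.

-18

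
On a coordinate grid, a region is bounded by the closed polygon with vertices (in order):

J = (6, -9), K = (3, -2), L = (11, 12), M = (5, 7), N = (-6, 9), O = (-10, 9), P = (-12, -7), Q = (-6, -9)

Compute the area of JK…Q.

Apply the shoelace (surveyor's) formula: 2A = Σ (x_i·y_{i+1} − x_{i+1}·y_i), indices taken mod 8.
Σ = (15) + (58) + (17) + (87) + (36) + (178) + (66) + (108) = 565
Area = |Σ|/2 = 282.5.

282.5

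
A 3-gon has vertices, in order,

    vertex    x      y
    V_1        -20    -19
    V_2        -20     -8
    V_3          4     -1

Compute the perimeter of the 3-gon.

66

|V_1V_2| = √((0)² + (11)²) = √121 = 11
|V_2V_3| = √((24)² + (7)²) = √625 = 25
|V_3V_1| = √((-24)² + (-18)²) = √900 = 30
Perimeter = 11 + 25 + 30 = 66.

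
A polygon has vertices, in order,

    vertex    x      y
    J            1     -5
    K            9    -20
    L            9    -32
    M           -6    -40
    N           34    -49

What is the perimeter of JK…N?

|JK| = √((8)² + (-15)²) = √289 = 17
|KL| = √((0)² + (-12)²) = √144 = 12
|LM| = √((-15)² + (-8)²) = √289 = 17
|MN| = √((40)² + (-9)²) = √1681 = 41
|NJ| = √((-33)² + (44)²) = √3025 = 55
Perimeter = 17 + 12 + 17 + 41 + 55 = 142.

142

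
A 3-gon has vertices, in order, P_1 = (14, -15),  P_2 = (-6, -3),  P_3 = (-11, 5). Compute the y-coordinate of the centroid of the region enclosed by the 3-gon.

-13/3

Apply the shoelace (surveyor's) formula. First the cross-terms c_i = x_i·y_{i+1} − x_{i+1}·y_i:
  -132, -63, 95  ⇒  2A = -100, A = -50.
Then Σ (y_i + y_{i+1})·c_i = 1300, so ȳ = 1300 / (6·(-50)) = -13/3.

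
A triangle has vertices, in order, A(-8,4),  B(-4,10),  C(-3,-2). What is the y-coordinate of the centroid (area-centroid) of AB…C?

4

Apply the shoelace formula. First the cross-terms c_i = x_i·y_{i+1} − x_{i+1}·y_i:
  -64, 38, -28  ⇒  2A = -54, A = -27.
Then Σ (y_i + y_{i+1})·c_i = -648, so ȳ = -648 / (6·(-27)) = 4.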